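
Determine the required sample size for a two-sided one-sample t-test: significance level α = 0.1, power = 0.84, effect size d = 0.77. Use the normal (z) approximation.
n = 12

Sample size formula (one-sample t-test, normal approximation):
n = ((z_{α/2} + z_β) / d)²

z_{α/2} = 1.645 (for α = 0.1, two-sided)
z_β = 0.994 (for power = 0.84)
d = 0.77

n = ((1.645 + 0.994) / 0.77)²
n = (3.427)²
n ≈ 11.74
Round up to the next whole number: n = 12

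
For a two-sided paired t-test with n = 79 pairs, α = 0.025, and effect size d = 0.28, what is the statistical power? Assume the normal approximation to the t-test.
Power ≈ 0.60

Power calculation (paired t-test, normal approximation):
z_β = d · √n - z_{α/2}
z_β = 0.28 · √79 - 2.241
z_β = 0.28 · 8.888 - 2.241
z_β = 0.247

Power = Φ(z_β) = Φ(0.247) ≈ 0.598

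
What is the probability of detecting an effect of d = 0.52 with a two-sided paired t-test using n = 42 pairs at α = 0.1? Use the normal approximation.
Power ≈ 0.96

Power calculation (paired t-test, normal approximation):
z_β = d · √n - z_{α/2}
z_β = 0.52 · √42 - 1.645
z_β = 0.52 · 6.481 - 1.645
z_β = 1.725

Power = Φ(z_β) = Φ(1.725) ≈ 0.958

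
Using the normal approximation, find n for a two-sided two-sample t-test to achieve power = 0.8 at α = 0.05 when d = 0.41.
n = 94 per group

Sample size formula (two-sample t-test, normal approximation):
n = 2 · ((z_{α/2} + z_β) / d)²

z_{α/2} = 1.960 (for α = 0.05, two-sided)
z_β = 0.842 (for power = 0.8)
d = 0.41

n = 2 · ((1.960 + 0.842) / 0.41)²
n = 2 · (6.834)²
n ≈ 93.41
Round up to the next whole number: n = 94 per group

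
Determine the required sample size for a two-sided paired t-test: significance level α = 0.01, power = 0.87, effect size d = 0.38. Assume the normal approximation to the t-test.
n = 95 pairs

Sample size formula (paired t-test, normal approximation):
n = ((z_{α/2} + z_β) / d)²

z_{α/2} = 2.576 (for α = 0.01, two-sided)
z_β = 1.126 (for power = 0.87)
d = 0.38

n = ((2.576 + 1.126) / 0.38)²
n = (9.742)²
n ≈ 94.91
Round up to the next whole number: n = 95 pairs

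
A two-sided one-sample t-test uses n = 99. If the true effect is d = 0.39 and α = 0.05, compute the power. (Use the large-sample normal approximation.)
Power ≈ 0.97

Power calculation (one-sample t-test, normal approximation):
z_β = d · √n - z_{α/2}
z_β = 0.39 · √99 - 1.960
z_β = 0.39 · 9.950 - 1.960
z_β = 1.920

Power = Φ(z_β) = Φ(1.920) ≈ 0.973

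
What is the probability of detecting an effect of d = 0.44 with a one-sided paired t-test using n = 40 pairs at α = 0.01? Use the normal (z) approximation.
Power ≈ 0.68

Power calculation (paired t-test, normal approximation):
z_β = d · √n - z_α
z_β = 0.44 · √40 - 2.326
z_β = 0.44 · 6.325 - 2.326
z_β = 0.456

Power = Φ(z_β) = Φ(0.456) ≈ 0.676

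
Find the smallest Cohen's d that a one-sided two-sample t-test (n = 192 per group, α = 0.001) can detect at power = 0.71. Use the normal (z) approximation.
d ≈ 0.37

Minimum detectable effect (two-sample t-test, normal approximation):
d = (z_α + z_β) / √(n/2)
d = (3.090 + 0.553) / √(192/2)
d = 3.644 / 9.798
d ≈ 0.37

By Cohen's convention (0.2 small / 0.5 medium / 0.8 large): small effect.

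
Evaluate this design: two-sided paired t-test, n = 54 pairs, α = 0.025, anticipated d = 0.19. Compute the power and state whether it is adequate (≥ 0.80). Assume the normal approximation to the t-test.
Power ≈ 0.20; the study is underpowered (power < 0.80)

Power calculation (paired t-test, normal approximation):
z_β = d · √n - z_{α/2}
z_β = 0.19 · √54 - 2.241
z_β = 0.19 · 7.348 - 2.241
z_β = -0.845

Power = Φ(z_β) = Φ(-0.845) ≈ 0.199

Effect size d = 0.19 is very small by Cohen's convention (0.2/0.5/0.8).

Threshold: power ≥ 0.80 is conventionally adequate.
Power ≈ 0.20 → the study is underpowered (power < 0.80).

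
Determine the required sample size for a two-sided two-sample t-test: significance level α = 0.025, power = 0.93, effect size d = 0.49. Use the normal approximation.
n = 116 per group

Sample size formula (two-sample t-test, normal approximation):
n = 2 · ((z_{α/2} + z_β) / d)²

z_{α/2} = 2.241 (for α = 0.025, two-sided)
z_β = 1.476 (for power = 0.93)
d = 0.49

n = 2 · ((2.241 + 1.476) / 0.49)²
n = 2 · (7.586)²
n ≈ 115.09
Round up to the next whole number: n = 116 per group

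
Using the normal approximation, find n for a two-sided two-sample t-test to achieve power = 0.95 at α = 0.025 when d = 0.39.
n = 199 per group

Sample size formula (two-sample t-test, normal approximation):
n = 2 · ((z_{α/2} + z_β) / d)²

z_{α/2} = 2.241 (for α = 0.025, two-sided)
z_β = 1.645 (for power = 0.95)
d = 0.39

n = 2 · ((2.241 + 1.645) / 0.39)²
n = 2 · (9.964)²
n ≈ 198.56
Round up to the next whole number: n = 199 per group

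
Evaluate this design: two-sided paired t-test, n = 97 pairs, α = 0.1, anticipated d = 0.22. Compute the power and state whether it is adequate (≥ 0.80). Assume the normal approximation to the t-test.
Power ≈ 0.70; the study is underpowered (power < 0.80)

Power calculation (paired t-test, normal approximation):
z_β = d · √n - z_{α/2}
z_β = 0.22 · √97 - 1.645
z_β = 0.22 · 9.849 - 1.645
z_β = 0.522

Power = Φ(z_β) = Φ(0.522) ≈ 0.699

Effect size d = 0.22 is small by Cohen's convention (0.2/0.5/0.8).

Threshold: power ≥ 0.80 is conventionally adequate.
Power ≈ 0.70 → the study is underpowered (power < 0.80).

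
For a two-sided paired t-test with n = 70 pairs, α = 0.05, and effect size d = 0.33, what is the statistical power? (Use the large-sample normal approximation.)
Power ≈ 0.79

Power calculation (paired t-test, normal approximation):
z_β = d · √n - z_{α/2}
z_β = 0.33 · √70 - 1.960
z_β = 0.33 · 8.367 - 1.960
z_β = 0.801

Power = Φ(z_β) = Φ(0.801) ≈ 0.788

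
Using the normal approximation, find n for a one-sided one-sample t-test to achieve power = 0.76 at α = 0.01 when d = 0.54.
n = 32

Sample size formula (one-sample t-test, normal approximation):
n = ((z_α + z_β) / d)²

z_α = 2.326 (for α = 0.01, one-sided)
z_β = 0.706 (for power = 0.76)
d = 0.54

n = ((2.326 + 0.706) / 0.54)²
n = (5.615)²
n ≈ 31.53
Round up to the next whole number: n = 32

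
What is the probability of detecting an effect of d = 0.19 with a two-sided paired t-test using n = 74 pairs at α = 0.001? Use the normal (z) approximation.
Power ≈ 0.05

Power calculation (paired t-test, normal approximation):
z_β = d · √n - z_{α/2}
z_β = 0.19 · √74 - 3.291
z_β = 0.19 · 8.602 - 3.291
z_β = -1.656

Power = Φ(z_β) = Φ(-1.656) ≈ 0.049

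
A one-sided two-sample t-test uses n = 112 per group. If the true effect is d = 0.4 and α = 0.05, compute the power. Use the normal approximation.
Power ≈ 0.91

Power calculation (two-sample t-test, normal approximation):
z_β = d · √(n/2) - z_α
z_β = 0.4 · √(112/2) - 1.645
z_β = 0.4 · 7.483 - 1.645
z_β = 1.348

Power = Φ(z_β) = Φ(1.348) ≈ 0.911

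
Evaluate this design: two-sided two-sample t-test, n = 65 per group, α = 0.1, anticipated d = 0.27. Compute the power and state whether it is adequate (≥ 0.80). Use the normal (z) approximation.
Power ≈ 0.46; the study is underpowered (power < 0.80)

Power calculation (two-sample t-test, normal approximation):
z_β = d · √(n/2) - z_{α/2}
z_β = 0.27 · √(65/2) - 1.645
z_β = 0.27 · 5.701 - 1.645
z_β = -0.106

Power = Φ(z_β) = Φ(-0.106) ≈ 0.458

Effect size d = 0.27 is small by Cohen's convention (0.2/0.5/0.8).

Threshold: power ≥ 0.80 is conventionally adequate.
Power ≈ 0.46 → the study is underpowered (power < 0.80).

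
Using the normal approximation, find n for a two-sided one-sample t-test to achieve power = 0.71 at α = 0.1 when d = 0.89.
n = 7

Sample size formula (one-sample t-test, normal approximation):
n = ((z_{α/2} + z_β) / d)²

z_{α/2} = 1.645 (for α = 0.1, two-sided)
z_β = 0.553 (for power = 0.71)
d = 0.89

n = ((1.645 + 0.553) / 0.89)²
n = (2.470)²
n ≈ 6.10
Round up to the next whole number: n = 7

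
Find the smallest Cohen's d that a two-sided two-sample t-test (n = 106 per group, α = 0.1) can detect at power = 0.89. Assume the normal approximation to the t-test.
d ≈ 0.39

Minimum detectable effect (two-sample t-test, normal approximation):
d = (z_{α/2} + z_β) / √(n/2)
d = (1.645 + 1.227) / √(106/2)
d = 2.871 / 7.280
d ≈ 0.39

By Cohen's convention (0.2 small / 0.5 medium / 0.8 large): small effect.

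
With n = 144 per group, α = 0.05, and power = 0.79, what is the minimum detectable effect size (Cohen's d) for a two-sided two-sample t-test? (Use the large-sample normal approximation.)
d ≈ 0.33

Minimum detectable effect (two-sample t-test, normal approximation):
d = (z_{α/2} + z_β) / √(n/2)
d = (1.960 + 0.806) / √(144/2)
d = 2.766 / 8.485
d ≈ 0.33

By Cohen's convention (0.2 small / 0.5 medium / 0.8 large): small effect.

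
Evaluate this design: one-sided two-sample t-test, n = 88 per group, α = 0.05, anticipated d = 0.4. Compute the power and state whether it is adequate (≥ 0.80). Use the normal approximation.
Power ≈ 0.84; the study is adequately powered (power ≥ 0.80)

Power calculation (two-sample t-test, normal approximation):
z_β = d · √(n/2) - z_α
z_β = 0.4 · √(88/2) - 1.645
z_β = 0.4 · 6.633 - 1.645
z_β = 1.008

Power = Φ(z_β) = Φ(1.008) ≈ 0.843

Effect size d = 0.4 is small by Cohen's convention (0.2/0.5/0.8).

Threshold: power ≥ 0.80 is conventionally adequate.
Power ≈ 0.84 → the study is adequately powered (power ≥ 0.80).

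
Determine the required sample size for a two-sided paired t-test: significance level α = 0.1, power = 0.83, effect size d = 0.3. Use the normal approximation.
n = 76 pairs

Sample size formula (paired t-test, normal approximation):
n = ((z_{α/2} + z_β) / d)²

z_{α/2} = 1.645 (for α = 0.1, two-sided)
z_β = 0.954 (for power = 0.83)
d = 0.3

n = ((1.645 + 0.954) / 0.3)²
n = (8.663)²
n ≈ 75.05
Round up to the next whole number: n = 76 pairs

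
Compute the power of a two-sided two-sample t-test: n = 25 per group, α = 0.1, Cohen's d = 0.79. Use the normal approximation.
Power ≈ 0.87

Power calculation (two-sample t-test, normal approximation):
z_β = d · √(n/2) - z_{α/2}
z_β = 0.79 · √(25/2) - 1.645
z_β = 0.79 · 3.536 - 1.645
z_β = 1.148

Power = Φ(z_β) = Φ(1.148) ≈ 0.875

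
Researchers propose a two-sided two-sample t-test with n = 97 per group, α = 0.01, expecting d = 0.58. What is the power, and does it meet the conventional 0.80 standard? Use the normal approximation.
Power ≈ 0.93; the study is adequately powered (power ≥ 0.80)

Power calculation (two-sample t-test, normal approximation):
z_β = d · √(n/2) - z_{α/2}
z_β = 0.58 · √(97/2) - 2.576
z_β = 0.58 · 6.964 - 2.576
z_β = 1.463

Power = Φ(z_β) = Φ(1.463) ≈ 0.928

Effect size d = 0.58 is medium by Cohen's convention (0.2/0.5/0.8).

Threshold: power ≥ 0.80 is conventionally adequate.
Power ≈ 0.93 → the study is adequately powered (power ≥ 0.80).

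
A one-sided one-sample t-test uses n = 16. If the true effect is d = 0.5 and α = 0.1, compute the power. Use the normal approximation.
Power ≈ 0.76

Power calculation (one-sample t-test, normal approximation):
z_β = d · √n - z_α
z_β = 0.5 · √16 - 1.282
z_β = 0.5 · 4.000 - 1.282
z_β = 0.718

Power = Φ(z_β) = Φ(0.718) ≈ 0.764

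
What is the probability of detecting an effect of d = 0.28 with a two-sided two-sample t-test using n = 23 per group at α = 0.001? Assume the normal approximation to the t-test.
Power ≈ 0.01

Power calculation (two-sample t-test, normal approximation):
z_β = d · √(n/2) - z_{α/2}
z_β = 0.28 · √(23/2) - 3.291
z_β = 0.28 · 3.391 - 3.291
z_β = -2.341

Power = Φ(z_β) = Φ(-2.341) ≈ 0.010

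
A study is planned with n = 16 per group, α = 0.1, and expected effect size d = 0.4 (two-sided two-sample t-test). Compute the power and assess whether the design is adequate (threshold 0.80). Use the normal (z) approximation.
Power ≈ 0.30; the study is underpowered (power < 0.80)

Power calculation (two-sample t-test, normal approximation):
z_β = d · √(n/2) - z_{α/2}
z_β = 0.4 · √(16/2) - 1.645
z_β = 0.4 · 2.828 - 1.645
z_β = -0.513

Power = Φ(z_β) = Φ(-0.513) ≈ 0.304

Effect size d = 0.4 is small by Cohen's convention (0.2/0.5/0.8).

Threshold: power ≥ 0.80 is conventionally adequate.
Power ≈ 0.30 → the study is underpowered (power < 0.80).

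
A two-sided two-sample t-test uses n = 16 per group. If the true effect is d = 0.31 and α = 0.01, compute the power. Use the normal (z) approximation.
Power ≈ 0.04

Power calculation (two-sample t-test, normal approximation):
z_β = d · √(n/2) - z_{α/2}
z_β = 0.31 · √(16/2) - 2.576
z_β = 0.31 · 2.828 - 2.576
z_β = -1.699

Power = Φ(z_β) = Φ(-1.699) ≈ 0.045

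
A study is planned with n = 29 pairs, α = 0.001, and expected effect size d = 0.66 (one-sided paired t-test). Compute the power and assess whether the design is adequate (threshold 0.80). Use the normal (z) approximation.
Power ≈ 0.68; the study is underpowered (power < 0.80)

Power calculation (paired t-test, normal approximation):
z_β = d · √n - z_α
z_β = 0.66 · √29 - 3.090
z_β = 0.66 · 5.385 - 3.090
z_β = 0.464

Power = Φ(z_β) = Φ(0.464) ≈ 0.679

Effect size d = 0.66 is medium by Cohen's convention (0.2/0.5/0.8).

Threshold: power ≥ 0.80 is conventionally adequate.
Power ≈ 0.68 → the study is underpowered (power < 0.80).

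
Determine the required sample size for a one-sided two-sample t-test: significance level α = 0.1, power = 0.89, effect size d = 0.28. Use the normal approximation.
n = 161 per group

Sample size formula (two-sample t-test, normal approximation):
n = 2 · ((z_α + z_β) / d)²

z_α = 1.282 (for α = 0.1, one-sided)
z_β = 1.227 (for power = 0.89)
d = 0.28

n = 2 · ((1.282 + 1.227) / 0.28)²
n = 2 · (8.961)²
n ≈ 160.60
Round up to the next whole number: n = 161 per group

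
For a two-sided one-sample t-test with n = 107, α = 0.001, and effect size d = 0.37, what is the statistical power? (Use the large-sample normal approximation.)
Power ≈ 0.70

Power calculation (one-sample t-test, normal approximation):
z_β = d · √n - z_{α/2}
z_β = 0.37 · √107 - 3.291
z_β = 0.37 · 10.344 - 3.291
z_β = 0.537

Power = Φ(z_β) = Φ(0.537) ≈ 0.704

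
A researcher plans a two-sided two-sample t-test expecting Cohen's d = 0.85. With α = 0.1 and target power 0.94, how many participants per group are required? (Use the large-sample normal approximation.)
n = 29 per group

Sample size formula (two-sample t-test, normal approximation):
n = 2 · ((z_{α/2} + z_β) / d)²

z_{α/2} = 1.645 (for α = 0.1, two-sided)
z_β = 1.555 (for power = 0.94)
d = 0.85

n = 2 · ((1.645 + 1.555) / 0.85)²
n = 2 · (3.765)²
n ≈ 28.35
Round up to the next whole number: n = 29 per group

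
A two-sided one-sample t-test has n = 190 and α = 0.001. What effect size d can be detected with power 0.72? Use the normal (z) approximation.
d ≈ 0.28

Minimum detectable effect (one-sample t-test, normal approximation):
d = (z_{α/2} + z_β) / √n
d = (3.291 + 0.583) / √190
d = 3.873 / 13.784
d ≈ 0.28

By Cohen's convention (0.2 small / 0.5 medium / 0.8 large): small effect.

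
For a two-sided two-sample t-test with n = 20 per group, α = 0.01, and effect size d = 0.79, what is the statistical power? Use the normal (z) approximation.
Power ≈ 0.47

Power calculation (two-sample t-test, normal approximation):
z_β = d · √(n/2) - z_{α/2}
z_β = 0.79 · √(20/2) - 2.576
z_β = 0.79 · 3.162 - 2.576
z_β = -0.078

Power = Φ(z_β) = Φ(-0.078) ≈ 0.469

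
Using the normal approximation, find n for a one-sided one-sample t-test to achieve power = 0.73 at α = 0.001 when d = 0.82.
n = 21

Sample size formula (one-sample t-test, normal approximation):
n = ((z_α + z_β) / d)²

z_α = 3.090 (for α = 0.001, one-sided)
z_β = 0.613 (for power = 0.73)
d = 0.82

n = ((3.090 + 0.613) / 0.82)²
n = (4.516)²
n ≈ 20.39
Round up to the next whole number: n = 21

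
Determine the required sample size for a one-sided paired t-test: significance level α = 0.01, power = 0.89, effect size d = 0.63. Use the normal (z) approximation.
n = 32 pairs

Sample size formula (paired t-test, normal approximation):
n = ((z_α + z_β) / d)²

z_α = 2.326 (for α = 0.01, one-sided)
z_β = 1.227 (for power = 0.89)
d = 0.63

n = ((2.326 + 1.227) / 0.63)²
n = (5.640)²
n ≈ 31.81
Round up to the next whole number: n = 32 pairs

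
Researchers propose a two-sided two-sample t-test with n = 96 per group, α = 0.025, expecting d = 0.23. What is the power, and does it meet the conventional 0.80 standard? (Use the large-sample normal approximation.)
Power ≈ 0.26; the study is underpowered (power < 0.80)

Power calculation (two-sample t-test, normal approximation):
z_β = d · √(n/2) - z_{α/2}
z_β = 0.23 · √(96/2) - 2.241
z_β = 0.23 · 6.928 - 2.241
z_β = -0.648

Power = Φ(z_β) = Φ(-0.648) ≈ 0.259

Effect size d = 0.23 is small by Cohen's convention (0.2/0.5/0.8).

Threshold: power ≥ 0.80 is conventionally adequate.
Power ≈ 0.26 → the study is underpowered (power < 0.80).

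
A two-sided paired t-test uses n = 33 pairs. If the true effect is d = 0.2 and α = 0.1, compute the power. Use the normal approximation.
Power ≈ 0.31

Power calculation (paired t-test, normal approximation):
z_β = d · √n - z_{α/2}
z_β = 0.2 · √33 - 1.645
z_β = 0.2 · 5.745 - 1.645
z_β = -0.496

Power = Φ(z_β) = Φ(-0.496) ≈ 0.310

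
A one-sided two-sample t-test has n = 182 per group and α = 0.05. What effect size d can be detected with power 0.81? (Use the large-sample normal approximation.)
d ≈ 0.26

Minimum detectable effect (two-sample t-test, normal approximation):
d = (z_α + z_β) / √(n/2)
d = (1.645 + 0.878) / √(182/2)
d = 2.523 / 9.539
d ≈ 0.26

By Cohen's convention (0.2 small / 0.5 medium / 0.8 large): small effect.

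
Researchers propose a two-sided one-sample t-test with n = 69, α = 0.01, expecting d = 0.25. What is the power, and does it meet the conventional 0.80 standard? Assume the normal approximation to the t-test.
Power ≈ 0.31; the study is underpowered (power < 0.80)

Power calculation (one-sample t-test, normal approximation):
z_β = d · √n - z_{α/2}
z_β = 0.25 · √69 - 2.576
z_β = 0.25 · 8.307 - 2.576
z_β = -0.499

Power = Φ(z_β) = Φ(-0.499) ≈ 0.309

Effect size d = 0.25 is small by Cohen's convention (0.2/0.5/0.8).

Threshold: power ≥ 0.80 is conventionally adequate.
Power ≈ 0.31 → the study is underpowered (power < 0.80).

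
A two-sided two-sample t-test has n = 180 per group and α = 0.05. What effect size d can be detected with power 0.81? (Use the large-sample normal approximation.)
d ≈ 0.30

Minimum detectable effect (two-sample t-test, normal approximation):
d = (z_{α/2} + z_β) / √(n/2)
d = (1.960 + 0.878) / √(180/2)
d = 2.838 / 9.487
d ≈ 0.30

By Cohen's convention (0.2 small / 0.5 medium / 0.8 large): small effect.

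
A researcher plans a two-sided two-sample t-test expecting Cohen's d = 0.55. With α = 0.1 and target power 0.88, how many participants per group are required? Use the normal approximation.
n = 53 per group

Sample size formula (two-sample t-test, normal approximation):
n = 2 · ((z_{α/2} + z_β) / d)²

z_{α/2} = 1.645 (for α = 0.1, two-sided)
z_β = 1.175 (for power = 0.88)
d = 0.55

n = 2 · ((1.645 + 1.175) / 0.55)²
n = 2 · (5.127)²
n ≈ 52.57
Round up to the next whole number: n = 53 per group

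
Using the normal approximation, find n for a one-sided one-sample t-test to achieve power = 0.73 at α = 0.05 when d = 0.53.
n = 19

Sample size formula (one-sample t-test, normal approximation):
n = ((z_α + z_β) / d)²

z_α = 1.645 (for α = 0.05, one-sided)
z_β = 0.613 (for power = 0.73)
d = 0.53

n = ((1.645 + 0.613) / 0.53)²
n = (4.260)²
n ≈ 18.15
Round up to the next whole number: n = 19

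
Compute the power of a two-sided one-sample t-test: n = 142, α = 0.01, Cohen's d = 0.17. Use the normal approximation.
Power ≈ 0.29

Power calculation (one-sample t-test, normal approximation):
z_β = d · √n - z_{α/2}
z_β = 0.17 · √142 - 2.576
z_β = 0.17 · 11.916 - 2.576
z_β = -0.550

Power = Φ(z_β) = Φ(-0.550) ≈ 0.291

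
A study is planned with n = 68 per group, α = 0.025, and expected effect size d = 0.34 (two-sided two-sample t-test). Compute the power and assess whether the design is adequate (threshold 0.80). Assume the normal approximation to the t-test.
Power ≈ 0.40; the study is underpowered (power < 0.80)

Power calculation (two-sample t-test, normal approximation):
z_β = d · √(n/2) - z_{α/2}
z_β = 0.34 · √(68/2) - 2.241
z_β = 0.34 · 5.831 - 2.241
z_β = -0.259

Power = Φ(z_β) = Φ(-0.259) ≈ 0.398

Effect size d = 0.34 is small by Cohen's convention (0.2/0.5/0.8).

Threshold: power ≥ 0.80 is conventionally adequate.
Power ≈ 0.40 → the study is underpowered (power < 0.80).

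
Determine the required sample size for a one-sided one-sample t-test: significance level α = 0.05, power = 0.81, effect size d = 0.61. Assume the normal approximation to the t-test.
n = 18

Sample size formula (one-sample t-test, normal approximation):
n = ((z_α + z_β) / d)²

z_α = 1.645 (for α = 0.05, one-sided)
z_β = 0.878 (for power = 0.81)
d = 0.61

n = ((1.645 + 0.878) / 0.61)²
n = (4.136)²
n ≈ 17.11
Round up to the next whole number: n = 18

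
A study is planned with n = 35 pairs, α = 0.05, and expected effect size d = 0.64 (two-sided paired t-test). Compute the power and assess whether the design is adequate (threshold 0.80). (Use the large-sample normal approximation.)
Power ≈ 0.97; the study is adequately powered (power ≥ 0.80)

Power calculation (paired t-test, normal approximation):
z_β = d · √n - z_{α/2}
z_β = 0.64 · √35 - 1.960
z_β = 0.64 · 5.916 - 1.960
z_β = 1.826

Power = Φ(z_β) = Φ(1.826) ≈ 0.966

Effect size d = 0.64 is medium by Cohen's convention (0.2/0.5/0.8).

Threshold: power ≥ 0.80 is conventionally adequate.
Power ≈ 0.97 → the study is adequately powered (power ≥ 0.80).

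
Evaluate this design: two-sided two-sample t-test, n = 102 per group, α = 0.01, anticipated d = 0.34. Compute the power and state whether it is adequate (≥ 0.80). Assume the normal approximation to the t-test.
Power ≈ 0.44; the study is underpowered (power < 0.80)

Power calculation (two-sample t-test, normal approximation):
z_β = d · √(n/2) - z_{α/2}
z_β = 0.34 · √(102/2) - 2.576
z_β = 0.34 · 7.141 - 2.576
z_β = -0.148

Power = Φ(z_β) = Φ(-0.148) ≈ 0.441

Effect size d = 0.34 is small by Cohen's convention (0.2/0.5/0.8).

Threshold: power ≥ 0.80 is conventionally adequate.
Power ≈ 0.44 → the study is underpowered (power < 0.80).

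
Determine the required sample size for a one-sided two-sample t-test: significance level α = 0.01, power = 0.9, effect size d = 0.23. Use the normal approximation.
n = 493 per group

Sample size formula (two-sample t-test, normal approximation):
n = 2 · ((z_α + z_β) / d)²

z_α = 2.326 (for α = 0.01, one-sided)
z_β = 1.282 (for power = 0.9)
d = 0.23

n = 2 · ((2.326 + 1.282) / 0.23)²
n = 2 · (15.687)²
n ≈ 492.16
Round up to the next whole number: n = 493 per group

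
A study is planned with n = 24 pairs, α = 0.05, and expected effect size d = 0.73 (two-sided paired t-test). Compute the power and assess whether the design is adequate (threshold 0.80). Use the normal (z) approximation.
Power ≈ 0.95; the study is adequately powered (power ≥ 0.80)

Power calculation (paired t-test, normal approximation):
z_β = d · √n - z_{α/2}
z_β = 0.73 · √24 - 1.960
z_β = 0.73 · 4.899 - 1.960
z_β = 1.616

Power = Φ(z_β) = Φ(1.616) ≈ 0.947

Effect size d = 0.73 is medium by Cohen's convention (0.2/0.5/0.8).

Threshold: power ≥ 0.80 is conventionally adequate.
Power ≈ 0.95 → the study is adequately powered (power ≥ 0.80).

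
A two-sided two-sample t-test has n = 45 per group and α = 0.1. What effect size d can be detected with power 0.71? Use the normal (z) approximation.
d ≈ 0.46

Minimum detectable effect (two-sample t-test, normal approximation):
d = (z_{α/2} + z_β) / √(n/2)
d = (1.645 + 0.553) / √(45/2)
d = 2.198 / 4.743
d ≈ 0.46

By Cohen's convention (0.2 small / 0.5 medium / 0.8 large): small effect.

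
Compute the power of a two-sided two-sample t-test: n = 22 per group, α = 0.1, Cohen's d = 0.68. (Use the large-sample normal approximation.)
Power ≈ 0.73

Power calculation (two-sample t-test, normal approximation):
z_β = d · √(n/2) - z_{α/2}
z_β = 0.68 · √(22/2) - 1.645
z_β = 0.68 · 3.317 - 1.645
z_β = 0.610

Power = Φ(z_β) = Φ(0.610) ≈ 0.729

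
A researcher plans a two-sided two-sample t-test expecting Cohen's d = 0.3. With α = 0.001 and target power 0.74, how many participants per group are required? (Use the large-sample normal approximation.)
n = 344 per group

Sample size formula (two-sample t-test, normal approximation):
n = 2 · ((z_{α/2} + z_β) / d)²

z_{α/2} = 3.291 (for α = 0.001, two-sided)
z_β = 0.643 (for power = 0.74)
d = 0.3

n = 2 · ((3.291 + 0.643) / 0.3)²
n = 2 · (13.113)²
n ≈ 343.90
Round up to the next whole number: n = 344 per group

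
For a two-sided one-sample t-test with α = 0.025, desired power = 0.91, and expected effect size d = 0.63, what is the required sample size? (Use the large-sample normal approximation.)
n = 33

Sample size formula (one-sample t-test, normal approximation):
n = ((z_{α/2} + z_β) / d)²

z_{α/2} = 2.241 (for α = 0.025, two-sided)
z_β = 1.341 (for power = 0.91)
d = 0.63

n = ((2.241 + 1.341) / 0.63)²
n = (5.686)²
n ≈ 32.33
Round up to the next whole number: n = 33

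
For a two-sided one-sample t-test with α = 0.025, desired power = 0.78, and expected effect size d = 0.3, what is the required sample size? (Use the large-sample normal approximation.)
n = 101

Sample size formula (one-sample t-test, normal approximation):
n = ((z_{α/2} + z_β) / d)²

z_{α/2} = 2.241 (for α = 0.025, two-sided)
z_β = 0.772 (for power = 0.78)
d = 0.3

n = ((2.241 + 0.772) / 0.3)²
n = (10.043)²
n ≈ 100.86
Round up to the next whole number: n = 101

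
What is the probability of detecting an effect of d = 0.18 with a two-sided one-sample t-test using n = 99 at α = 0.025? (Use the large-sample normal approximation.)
Power ≈ 0.33

Power calculation (one-sample t-test, normal approximation):
z_β = d · √n - z_{α/2}
z_β = 0.18 · √99 - 2.241
z_β = 0.18 · 9.950 - 2.241
z_β = -0.450

Power = Φ(z_β) = Φ(-0.450) ≈ 0.326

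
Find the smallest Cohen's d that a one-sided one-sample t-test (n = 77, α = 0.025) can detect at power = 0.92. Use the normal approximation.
d ≈ 0.38

Minimum detectable effect (one-sample t-test, normal approximation):
d = (z_α + z_β) / √n
d = (1.960 + 1.405) / √77
d = 3.365 / 8.775
d ≈ 0.38

By Cohen's convention (0.2 small / 0.5 medium / 0.8 large): small effect.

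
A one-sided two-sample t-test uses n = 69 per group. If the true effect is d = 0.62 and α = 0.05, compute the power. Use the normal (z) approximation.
Power ≈ 0.98

Power calculation (two-sample t-test, normal approximation):
z_β = d · √(n/2) - z_α
z_β = 0.62 · √(69/2) - 1.645
z_β = 0.62 · 5.874 - 1.645
z_β = 1.997

Power = Φ(z_β) = Φ(1.997) ≈ 0.977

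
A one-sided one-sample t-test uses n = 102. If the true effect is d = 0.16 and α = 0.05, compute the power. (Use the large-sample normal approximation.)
Power ≈ 0.49

Power calculation (one-sample t-test, normal approximation):
z_β = d · √n - z_α
z_β = 0.16 · √102 - 1.645
z_β = 0.16 · 10.100 - 1.645
z_β = -0.029

Power = Φ(z_β) = Φ(-0.029) ≈ 0.488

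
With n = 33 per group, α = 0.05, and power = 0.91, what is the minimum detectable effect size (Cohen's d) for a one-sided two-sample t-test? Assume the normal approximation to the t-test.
d ≈ 0.74

Minimum detectable effect (two-sample t-test, normal approximation):
d = (z_α + z_β) / √(n/2)
d = (1.645 + 1.341) / √(33/2)
d = 2.986 / 4.062
d ≈ 0.74

By Cohen's convention (0.2 small / 0.5 medium / 0.8 large): medium effect.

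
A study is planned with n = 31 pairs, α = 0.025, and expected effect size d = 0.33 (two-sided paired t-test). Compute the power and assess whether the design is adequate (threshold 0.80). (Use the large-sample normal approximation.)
Power ≈ 0.34; the study is underpowered (power < 0.80)

Power calculation (paired t-test, normal approximation):
z_β = d · √n - z_{α/2}
z_β = 0.33 · √31 - 2.241
z_β = 0.33 · 5.568 - 2.241
z_β = -0.404

Power = Φ(z_β) = Φ(-0.404) ≈ 0.343

Effect size d = 0.33 is small by Cohen's convention (0.2/0.5/0.8).

Threshold: power ≥ 0.80 is conventionally adequate.
Power ≈ 0.34 → the study is underpowered (power < 0.80).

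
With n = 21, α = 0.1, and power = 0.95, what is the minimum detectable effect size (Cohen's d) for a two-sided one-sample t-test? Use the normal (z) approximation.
d ≈ 0.72

Minimum detectable effect (one-sample t-test, normal approximation):
d = (z_{α/2} + z_β) / √n
d = (1.645 + 1.645) / √21
d = 3.290 / 4.583
d ≈ 0.72

By Cohen's convention (0.2 small / 0.5 medium / 0.8 large): medium effect.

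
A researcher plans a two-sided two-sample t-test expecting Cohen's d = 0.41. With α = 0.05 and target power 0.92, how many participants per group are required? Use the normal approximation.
n = 135 per group

Sample size formula (two-sample t-test, normal approximation):
n = 2 · ((z_{α/2} + z_β) / d)²

z_{α/2} = 1.960 (for α = 0.05, two-sided)
z_β = 1.405 (for power = 0.92)
d = 0.41

n = 2 · ((1.960 + 1.405) / 0.41)²
n = 2 · (8.207)²
n ≈ 134.71
Round up to the next whole number: n = 135 per group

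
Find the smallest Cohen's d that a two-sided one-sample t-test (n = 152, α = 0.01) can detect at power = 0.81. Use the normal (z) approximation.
d ≈ 0.28

Minimum detectable effect (one-sample t-test, normal approximation):
d = (z_{α/2} + z_β) / √n
d = (2.576 + 0.878) / √152
d = 3.454 / 12.329
d ≈ 0.28

By Cohen's convention (0.2 small / 0.5 medium / 0.8 large): small effect.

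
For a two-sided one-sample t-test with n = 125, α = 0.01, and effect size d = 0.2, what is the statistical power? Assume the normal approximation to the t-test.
Power ≈ 0.37

Power calculation (one-sample t-test, normal approximation):
z_β = d · √n - z_{α/2}
z_β = 0.2 · √125 - 2.576
z_β = 0.2 · 11.180 - 2.576
z_β = -0.340

Power = Φ(z_β) = Φ(-0.340) ≈ 0.367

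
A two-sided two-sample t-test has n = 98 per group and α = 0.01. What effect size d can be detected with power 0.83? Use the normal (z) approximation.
d ≈ 0.50

Minimum detectable effect (two-sample t-test, normal approximation):
d = (z_{α/2} + z_β) / √(n/2)
d = (2.576 + 0.954) / √(98/2)
d = 3.530 / 7.000
d ≈ 0.50

By Cohen's convention (0.2 small / 0.5 medium / 0.8 large): medium effect.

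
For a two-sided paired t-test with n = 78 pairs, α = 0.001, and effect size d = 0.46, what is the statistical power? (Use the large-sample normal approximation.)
Power ≈ 0.78

Power calculation (paired t-test, normal approximation):
z_β = d · √n - z_{α/2}
z_β = 0.46 · √78 - 3.291
z_β = 0.46 · 8.832 - 3.291
z_β = 0.772

Power = Φ(z_β) = Φ(0.772) ≈ 0.780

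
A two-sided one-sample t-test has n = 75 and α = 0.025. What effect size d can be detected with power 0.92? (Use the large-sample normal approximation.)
d ≈ 0.42

Minimum detectable effect (one-sample t-test, normal approximation):
d = (z_{α/2} + z_β) / √n
d = (2.241 + 1.405) / √75
d = 3.646 / 8.660
d ≈ 0.42

By Cohen's convention (0.2 small / 0.5 medium / 0.8 large): small effect.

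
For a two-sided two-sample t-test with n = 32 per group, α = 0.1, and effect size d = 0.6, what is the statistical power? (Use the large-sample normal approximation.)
Power ≈ 0.77

Power calculation (two-sample t-test, normal approximation):
z_β = d · √(n/2) - z_{α/2}
z_β = 0.6 · √(32/2) - 1.645
z_β = 0.6 · 4.000 - 1.645
z_β = 0.755

Power = Φ(z_β) = Φ(0.755) ≈ 0.775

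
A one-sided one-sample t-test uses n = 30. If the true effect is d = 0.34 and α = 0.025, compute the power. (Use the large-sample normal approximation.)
Power ≈ 0.46

Power calculation (one-sample t-test, normal approximation):
z_β = d · √n - z_α
z_β = 0.34 · √30 - 1.960
z_β = 0.34 · 5.477 - 1.960
z_β = -0.098

Power = Φ(z_β) = Φ(-0.098) ≈ 0.461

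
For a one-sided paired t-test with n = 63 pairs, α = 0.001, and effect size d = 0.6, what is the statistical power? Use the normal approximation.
Power ≈ 0.95

Power calculation (paired t-test, normal approximation):
z_β = d · √n - z_α
z_β = 0.6 · √63 - 3.090
z_β = 0.6 · 7.937 - 3.090
z_β = 1.672

Power = Φ(z_β) = Φ(1.672) ≈ 0.953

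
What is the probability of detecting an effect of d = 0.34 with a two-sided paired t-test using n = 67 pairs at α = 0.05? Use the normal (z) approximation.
Power ≈ 0.79

Power calculation (paired t-test, normal approximation):
z_β = d · √n - z_{α/2}
z_β = 0.34 · √67 - 1.960
z_β = 0.34 · 8.185 - 1.960
z_β = 0.823

Power = Φ(z_β) = Φ(0.823) ≈ 0.795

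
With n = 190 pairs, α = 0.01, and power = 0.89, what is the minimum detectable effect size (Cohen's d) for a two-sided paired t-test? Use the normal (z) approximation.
d ≈ 0.28

Minimum detectable effect (paired t-test, normal approximation):
d = (z_{α/2} + z_β) / √n
d = (2.576 + 1.227) / √190
d = 3.802 / 13.784
d ≈ 0.28

By Cohen's convention (0.2 small / 0.5 medium / 0.8 large): small effect.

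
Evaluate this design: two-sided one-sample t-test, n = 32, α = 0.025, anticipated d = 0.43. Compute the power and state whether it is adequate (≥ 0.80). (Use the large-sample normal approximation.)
Power ≈ 0.58; the study is underpowered (power < 0.80)

Power calculation (one-sample t-test, normal approximation):
z_β = d · √n - z_{α/2}
z_β = 0.43 · √32 - 2.241
z_β = 0.43 · 5.657 - 2.241
z_β = 0.191

Power = Φ(z_β) = Φ(0.191) ≈ 0.576

Effect size d = 0.43 is small by Cohen's convention (0.2/0.5/0.8).

Threshold: power ≥ 0.80 is conventionally adequate.
Power ≈ 0.58 → the study is underpowered (power < 0.80).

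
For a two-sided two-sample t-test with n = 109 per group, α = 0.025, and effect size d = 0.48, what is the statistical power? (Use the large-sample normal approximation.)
Power ≈ 0.90

Power calculation (two-sample t-test, normal approximation):
z_β = d · √(n/2) - z_{α/2}
z_β = 0.48 · √(109/2) - 2.241
z_β = 0.48 · 7.382 - 2.241
z_β = 1.302

Power = Φ(z_β) = Φ(1.302) ≈ 0.904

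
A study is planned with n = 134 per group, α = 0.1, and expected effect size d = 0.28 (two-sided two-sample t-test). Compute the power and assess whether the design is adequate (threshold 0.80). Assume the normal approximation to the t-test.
Power ≈ 0.74; the study is underpowered (power < 0.80)

Power calculation (two-sample t-test, normal approximation):
z_β = d · √(n/2) - z_{α/2}
z_β = 0.28 · √(134/2) - 1.645
z_β = 0.28 · 8.185 - 1.645
z_β = 0.647

Power = Φ(z_β) = Φ(0.647) ≈ 0.741

Effect size d = 0.28 is small by Cohen's convention (0.2/0.5/0.8).

Threshold: power ≥ 0.80 is conventionally adequate.
Power ≈ 0.74 → the study is underpowered (power < 0.80).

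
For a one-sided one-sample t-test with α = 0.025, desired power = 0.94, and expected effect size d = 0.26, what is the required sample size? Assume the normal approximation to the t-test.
n = 183

Sample size formula (one-sample t-test, normal approximation):
n = ((z_α + z_β) / d)²

z_α = 1.960 (for α = 0.025, one-sided)
z_β = 1.555 (for power = 0.94)
d = 0.26

n = ((1.960 + 1.555) / 0.26)²
n = (13.519)²
n ≈ 182.76
Round up to the next whole number: n = 183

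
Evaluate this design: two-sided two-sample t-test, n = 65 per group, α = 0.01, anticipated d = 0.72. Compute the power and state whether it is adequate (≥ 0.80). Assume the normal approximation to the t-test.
Power ≈ 0.94; the study is adequately powered (power ≥ 0.80)

Power calculation (two-sample t-test, normal approximation):
z_β = d · √(n/2) - z_{α/2}
z_β = 0.72 · √(65/2) - 2.576
z_β = 0.72 · 5.701 - 2.576
z_β = 1.529

Power = Φ(z_β) = Φ(1.529) ≈ 0.937

Effect size d = 0.72 is medium by Cohen's convention (0.2/0.5/0.8).

Threshold: power ≥ 0.80 is conventionally adequate.
Power ≈ 0.94 → the study is adequately powered (power ≥ 0.80).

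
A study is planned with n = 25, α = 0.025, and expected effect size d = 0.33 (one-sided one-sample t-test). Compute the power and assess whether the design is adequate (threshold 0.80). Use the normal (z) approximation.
Power ≈ 0.38; the study is underpowered (power < 0.80)

Power calculation (one-sample t-test, normal approximation):
z_β = d · √n - z_α
z_β = 0.33 · √25 - 1.960
z_β = 0.33 · 5.000 - 1.960
z_β = -0.310

Power = Φ(z_β) = Φ(-0.310) ≈ 0.378

Effect size d = 0.33 is small by Cohen's convention (0.2/0.5/0.8).

Threshold: power ≥ 0.80 is conventionally adequate.
Power ≈ 0.38 → the study is underpowered (power < 0.80).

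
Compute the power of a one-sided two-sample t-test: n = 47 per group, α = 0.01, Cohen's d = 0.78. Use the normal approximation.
Power ≈ 0.93

Power calculation (two-sample t-test, normal approximation):
z_β = d · √(n/2) - z_α
z_β = 0.78 · √(47/2) - 2.326
z_β = 0.78 · 4.848 - 2.326
z_β = 1.455

Power = Φ(z_β) = Φ(1.455) ≈ 0.927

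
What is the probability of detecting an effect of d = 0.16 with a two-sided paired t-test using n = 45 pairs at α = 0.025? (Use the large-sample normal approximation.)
Power ≈ 0.12

Power calculation (paired t-test, normal approximation):
z_β = d · √n - z_{α/2}
z_β = 0.16 · √45 - 2.241
z_β = 0.16 · 6.708 - 2.241
z_β = -1.168

Power = Φ(z_β) = Φ(-1.168) ≈ 0.121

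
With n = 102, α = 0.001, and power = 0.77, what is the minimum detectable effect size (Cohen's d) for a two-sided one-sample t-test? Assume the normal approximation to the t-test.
d ≈ 0.40

Minimum detectable effect (one-sample t-test, normal approximation):
d = (z_{α/2} + z_β) / √n
d = (3.291 + 0.739) / √102
d = 4.029 / 10.100
d ≈ 0.40

By Cohen's convention (0.2 small / 0.5 medium / 0.8 large): small effect.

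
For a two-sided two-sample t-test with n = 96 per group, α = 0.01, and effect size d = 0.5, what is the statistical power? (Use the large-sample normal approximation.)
Power ≈ 0.81

Power calculation (two-sample t-test, normal approximation):
z_β = d · √(n/2) - z_{α/2}
z_β = 0.5 · √(96/2) - 2.576
z_β = 0.5 · 6.928 - 2.576
z_β = 0.888

Power = Φ(z_β) = Φ(0.888) ≈ 0.813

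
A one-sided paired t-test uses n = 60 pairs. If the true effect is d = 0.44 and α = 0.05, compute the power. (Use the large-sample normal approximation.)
Power ≈ 0.96

Power calculation (paired t-test, normal approximation):
z_β = d · √n - z_α
z_β = 0.44 · √60 - 1.645
z_β = 0.44 · 7.746 - 1.645
z_β = 1.763

Power = Φ(z_β) = Φ(1.763) ≈ 0.961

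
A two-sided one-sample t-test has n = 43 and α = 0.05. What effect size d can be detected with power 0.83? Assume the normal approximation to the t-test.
d ≈ 0.44

Minimum detectable effect (one-sample t-test, normal approximation):
d = (z_{α/2} + z_β) / √n
d = (1.960 + 0.954) / √43
d = 2.914 / 6.557
d ≈ 0.44

By Cohen's convention (0.2 small / 0.5 medium / 0.8 large): small effect.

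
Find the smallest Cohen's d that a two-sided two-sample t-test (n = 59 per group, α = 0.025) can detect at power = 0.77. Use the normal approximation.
d ≈ 0.55

Minimum detectable effect (two-sample t-test, normal approximation):
d = (z_{α/2} + z_β) / √(n/2)
d = (2.241 + 0.739) / √(59/2)
d = 2.980 / 5.431
d ≈ 0.55

By Cohen's convention (0.2 small / 0.5 medium / 0.8 large): medium effect.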